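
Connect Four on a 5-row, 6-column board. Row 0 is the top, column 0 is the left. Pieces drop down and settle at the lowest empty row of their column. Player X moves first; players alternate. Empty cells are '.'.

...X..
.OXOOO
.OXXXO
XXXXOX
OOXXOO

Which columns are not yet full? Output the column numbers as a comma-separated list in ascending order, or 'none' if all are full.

Answer: 0,1,2,4,5

Derivation:
col 0: top cell = '.' → open
col 1: top cell = '.' → open
col 2: top cell = '.' → open
col 3: top cell = 'X' → FULL
col 4: top cell = '.' → open
col 5: top cell = '.' → open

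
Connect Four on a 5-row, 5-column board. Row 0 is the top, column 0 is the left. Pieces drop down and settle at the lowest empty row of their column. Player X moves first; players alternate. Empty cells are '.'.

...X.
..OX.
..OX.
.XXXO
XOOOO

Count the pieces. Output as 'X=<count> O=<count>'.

X=7 O=7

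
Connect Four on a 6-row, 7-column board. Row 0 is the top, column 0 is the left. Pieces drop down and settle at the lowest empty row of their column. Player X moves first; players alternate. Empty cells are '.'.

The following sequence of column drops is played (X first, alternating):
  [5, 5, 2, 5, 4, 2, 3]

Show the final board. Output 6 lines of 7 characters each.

Move 1: X drops in col 5, lands at row 5
Move 2: O drops in col 5, lands at row 4
Move 3: X drops in col 2, lands at row 5
Move 4: O drops in col 5, lands at row 3
Move 5: X drops in col 4, lands at row 5
Move 6: O drops in col 2, lands at row 4
Move 7: X drops in col 3, lands at row 5

Answer: .......
.......
.......
.....O.
..O..O.
..XXXX.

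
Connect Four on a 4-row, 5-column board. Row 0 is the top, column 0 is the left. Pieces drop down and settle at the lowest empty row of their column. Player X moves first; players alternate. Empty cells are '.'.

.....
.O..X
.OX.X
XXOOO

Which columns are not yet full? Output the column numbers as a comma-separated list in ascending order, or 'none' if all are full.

Answer: 0,1,2,3,4

Derivation:
col 0: top cell = '.' → open
col 1: top cell = '.' → open
col 2: top cell = '.' → open
col 3: top cell = '.' → open
col 4: top cell = '.' → open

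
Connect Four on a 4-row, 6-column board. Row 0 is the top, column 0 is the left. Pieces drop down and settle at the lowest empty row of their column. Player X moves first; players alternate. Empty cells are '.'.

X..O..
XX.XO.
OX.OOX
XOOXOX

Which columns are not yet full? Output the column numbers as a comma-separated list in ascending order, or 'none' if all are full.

col 0: top cell = 'X' → FULL
col 1: top cell = '.' → open
col 2: top cell = '.' → open
col 3: top cell = 'O' → FULL
col 4: top cell = '.' → open
col 5: top cell = '.' → open

Answer: 1,2,4,5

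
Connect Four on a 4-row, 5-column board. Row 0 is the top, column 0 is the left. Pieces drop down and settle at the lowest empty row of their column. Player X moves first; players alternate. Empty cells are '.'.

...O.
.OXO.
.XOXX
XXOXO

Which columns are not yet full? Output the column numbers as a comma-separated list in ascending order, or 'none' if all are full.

Answer: 0,1,2,4

Derivation:
col 0: top cell = '.' → open
col 1: top cell = '.' → open
col 2: top cell = '.' → open
col 3: top cell = 'O' → FULL
col 4: top cell = '.' → open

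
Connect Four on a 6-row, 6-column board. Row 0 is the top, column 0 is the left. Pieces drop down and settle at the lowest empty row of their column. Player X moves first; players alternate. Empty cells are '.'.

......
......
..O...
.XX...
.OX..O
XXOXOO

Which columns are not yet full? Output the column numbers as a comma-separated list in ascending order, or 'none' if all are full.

Answer: 0,1,2,3,4,5

Derivation:
col 0: top cell = '.' → open
col 1: top cell = '.' → open
col 2: top cell = '.' → open
col 3: top cell = '.' → open
col 4: top cell = '.' → open
col 5: top cell = '.' → open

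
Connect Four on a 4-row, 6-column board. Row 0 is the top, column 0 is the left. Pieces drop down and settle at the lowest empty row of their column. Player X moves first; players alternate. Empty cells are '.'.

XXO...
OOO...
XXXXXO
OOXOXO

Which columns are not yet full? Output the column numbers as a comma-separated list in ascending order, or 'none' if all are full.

col 0: top cell = 'X' → FULL
col 1: top cell = 'X' → FULL
col 2: top cell = 'O' → FULL
col 3: top cell = '.' → open
col 4: top cell = '.' → open
col 5: top cell = '.' → open

Answer: 3,4,5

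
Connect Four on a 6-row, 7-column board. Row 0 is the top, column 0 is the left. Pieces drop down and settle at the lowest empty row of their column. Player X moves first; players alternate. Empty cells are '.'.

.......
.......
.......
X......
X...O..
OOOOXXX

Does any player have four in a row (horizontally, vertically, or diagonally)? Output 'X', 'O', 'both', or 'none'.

O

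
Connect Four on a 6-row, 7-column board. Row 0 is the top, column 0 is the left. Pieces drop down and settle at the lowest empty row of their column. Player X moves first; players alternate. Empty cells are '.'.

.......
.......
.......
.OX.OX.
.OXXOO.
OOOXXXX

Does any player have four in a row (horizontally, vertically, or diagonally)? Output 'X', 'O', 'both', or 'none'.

X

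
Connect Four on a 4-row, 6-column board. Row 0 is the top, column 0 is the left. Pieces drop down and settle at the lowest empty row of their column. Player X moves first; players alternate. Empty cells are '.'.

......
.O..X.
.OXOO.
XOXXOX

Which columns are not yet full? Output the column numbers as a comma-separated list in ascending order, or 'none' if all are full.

col 0: top cell = '.' → open
col 1: top cell = '.' → open
col 2: top cell = '.' → open
col 3: top cell = '.' → open
col 4: top cell = '.' → open
col 5: top cell = '.' → open

Answer: 0,1,2,3,4,5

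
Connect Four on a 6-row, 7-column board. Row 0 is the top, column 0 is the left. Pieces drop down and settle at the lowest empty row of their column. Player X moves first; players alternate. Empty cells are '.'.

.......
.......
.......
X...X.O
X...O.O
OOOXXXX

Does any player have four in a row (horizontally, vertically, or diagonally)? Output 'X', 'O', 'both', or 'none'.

X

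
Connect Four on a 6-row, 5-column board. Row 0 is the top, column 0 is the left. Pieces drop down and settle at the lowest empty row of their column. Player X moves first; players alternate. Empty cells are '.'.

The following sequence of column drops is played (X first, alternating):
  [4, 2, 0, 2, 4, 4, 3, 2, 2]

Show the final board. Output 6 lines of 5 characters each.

Answer: .....
.....
..X..
..O.O
..O.X
X.OXX

Derivation:
Move 1: X drops in col 4, lands at row 5
Move 2: O drops in col 2, lands at row 5
Move 3: X drops in col 0, lands at row 5
Move 4: O drops in col 2, lands at row 4
Move 5: X drops in col 4, lands at row 4
Move 6: O drops in col 4, lands at row 3
Move 7: X drops in col 3, lands at row 5
Move 8: O drops in col 2, lands at row 3
Move 9: X drops in col 2, lands at row 2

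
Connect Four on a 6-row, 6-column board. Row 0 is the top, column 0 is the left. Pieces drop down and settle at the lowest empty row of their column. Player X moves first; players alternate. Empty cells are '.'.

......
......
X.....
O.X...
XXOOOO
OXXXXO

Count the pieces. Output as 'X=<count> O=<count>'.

X=8 O=7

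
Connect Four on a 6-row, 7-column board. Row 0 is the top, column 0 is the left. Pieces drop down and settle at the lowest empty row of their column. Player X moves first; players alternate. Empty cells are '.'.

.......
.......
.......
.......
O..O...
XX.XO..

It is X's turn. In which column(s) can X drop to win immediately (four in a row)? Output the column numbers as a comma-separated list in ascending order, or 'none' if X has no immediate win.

col 0: drop X → no win
col 1: drop X → no win
col 2: drop X → WIN!
col 3: drop X → no win
col 4: drop X → no win
col 5: drop X → no win
col 6: drop X → no win

Answer: 2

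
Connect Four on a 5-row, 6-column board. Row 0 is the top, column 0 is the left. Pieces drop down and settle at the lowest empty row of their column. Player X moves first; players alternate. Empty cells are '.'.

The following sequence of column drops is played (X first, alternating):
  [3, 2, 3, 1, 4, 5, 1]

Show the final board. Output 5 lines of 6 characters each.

Answer: ......
......
......
.X.X..
.OOXXO

Derivation:
Move 1: X drops in col 3, lands at row 4
Move 2: O drops in col 2, lands at row 4
Move 3: X drops in col 3, lands at row 3
Move 4: O drops in col 1, lands at row 4
Move 5: X drops in col 4, lands at row 4
Move 6: O drops in col 5, lands at row 4
Move 7: X drops in col 1, lands at row 3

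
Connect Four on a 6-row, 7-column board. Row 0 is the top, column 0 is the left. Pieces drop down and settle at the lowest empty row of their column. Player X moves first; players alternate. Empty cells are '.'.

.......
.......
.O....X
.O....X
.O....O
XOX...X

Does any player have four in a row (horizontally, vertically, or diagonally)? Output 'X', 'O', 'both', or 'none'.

O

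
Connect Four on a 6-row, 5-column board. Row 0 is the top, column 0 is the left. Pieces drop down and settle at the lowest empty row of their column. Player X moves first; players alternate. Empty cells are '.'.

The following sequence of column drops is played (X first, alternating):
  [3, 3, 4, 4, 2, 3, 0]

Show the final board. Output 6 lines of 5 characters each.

Move 1: X drops in col 3, lands at row 5
Move 2: O drops in col 3, lands at row 4
Move 3: X drops in col 4, lands at row 5
Move 4: O drops in col 4, lands at row 4
Move 5: X drops in col 2, lands at row 5
Move 6: O drops in col 3, lands at row 3
Move 7: X drops in col 0, lands at row 5

Answer: .....
.....
.....
...O.
...OO
X.XXX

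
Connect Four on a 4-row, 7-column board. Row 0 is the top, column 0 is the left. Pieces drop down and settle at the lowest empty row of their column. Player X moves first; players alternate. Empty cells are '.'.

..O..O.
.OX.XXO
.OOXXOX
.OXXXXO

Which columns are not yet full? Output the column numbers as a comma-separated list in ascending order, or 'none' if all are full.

Answer: 0,1,3,4,6

Derivation:
col 0: top cell = '.' → open
col 1: top cell = '.' → open
col 2: top cell = 'O' → FULL
col 3: top cell = '.' → open
col 4: top cell = '.' → open
col 5: top cell = 'O' → FULL
col 6: top cell = '.' → open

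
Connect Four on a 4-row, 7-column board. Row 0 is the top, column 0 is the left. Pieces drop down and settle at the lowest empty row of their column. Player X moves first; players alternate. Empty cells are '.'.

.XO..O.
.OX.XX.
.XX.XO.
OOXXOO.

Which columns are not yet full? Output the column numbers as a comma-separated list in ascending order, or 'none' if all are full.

col 0: top cell = '.' → open
col 1: top cell = 'X' → FULL
col 2: top cell = 'O' → FULL
col 3: top cell = '.' → open
col 4: top cell = '.' → open
col 5: top cell = 'O' → FULL
col 6: top cell = '.' → open

Answer: 0,3,4,6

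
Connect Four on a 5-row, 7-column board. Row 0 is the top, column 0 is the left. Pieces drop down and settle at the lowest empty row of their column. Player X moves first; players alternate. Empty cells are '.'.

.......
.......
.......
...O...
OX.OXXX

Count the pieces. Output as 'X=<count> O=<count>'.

X=4 O=3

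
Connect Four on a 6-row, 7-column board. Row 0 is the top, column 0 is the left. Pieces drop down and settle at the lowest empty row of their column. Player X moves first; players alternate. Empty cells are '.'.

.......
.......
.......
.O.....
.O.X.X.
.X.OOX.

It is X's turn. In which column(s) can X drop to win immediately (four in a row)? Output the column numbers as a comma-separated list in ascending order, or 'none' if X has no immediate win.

Answer: none

Derivation:
col 0: drop X → no win
col 1: drop X → no win
col 2: drop X → no win
col 3: drop X → no win
col 4: drop X → no win
col 5: drop X → no win
col 6: drop X → no win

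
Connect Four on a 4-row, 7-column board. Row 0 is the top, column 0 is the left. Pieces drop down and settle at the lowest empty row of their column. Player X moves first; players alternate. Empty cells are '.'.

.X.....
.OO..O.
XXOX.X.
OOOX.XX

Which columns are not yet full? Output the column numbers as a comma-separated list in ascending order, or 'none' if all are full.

Answer: 0,2,3,4,5,6

Derivation:
col 0: top cell = '.' → open
col 1: top cell = 'X' → FULL
col 2: top cell = '.' → open
col 3: top cell = '.' → open
col 4: top cell = '.' → open
col 5: top cell = '.' → open
col 6: top cell = '.' → open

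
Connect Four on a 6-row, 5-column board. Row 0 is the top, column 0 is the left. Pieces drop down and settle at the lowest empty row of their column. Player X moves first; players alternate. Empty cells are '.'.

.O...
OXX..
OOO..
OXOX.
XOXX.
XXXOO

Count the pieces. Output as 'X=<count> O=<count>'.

X=10 O=10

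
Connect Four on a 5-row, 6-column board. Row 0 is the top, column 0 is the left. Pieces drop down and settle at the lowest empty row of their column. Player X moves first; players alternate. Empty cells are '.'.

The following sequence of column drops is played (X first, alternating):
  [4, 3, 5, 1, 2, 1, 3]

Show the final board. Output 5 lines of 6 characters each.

Move 1: X drops in col 4, lands at row 4
Move 2: O drops in col 3, lands at row 4
Move 3: X drops in col 5, lands at row 4
Move 4: O drops in col 1, lands at row 4
Move 5: X drops in col 2, lands at row 4
Move 6: O drops in col 1, lands at row 3
Move 7: X drops in col 3, lands at row 3

Answer: ......
......
......
.O.X..
.OXOXX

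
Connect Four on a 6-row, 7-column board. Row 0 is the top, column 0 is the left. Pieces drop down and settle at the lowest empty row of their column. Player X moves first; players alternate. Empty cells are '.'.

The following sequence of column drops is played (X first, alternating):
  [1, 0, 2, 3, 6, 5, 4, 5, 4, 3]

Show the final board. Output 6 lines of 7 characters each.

Move 1: X drops in col 1, lands at row 5
Move 2: O drops in col 0, lands at row 5
Move 3: X drops in col 2, lands at row 5
Move 4: O drops in col 3, lands at row 5
Move 5: X drops in col 6, lands at row 5
Move 6: O drops in col 5, lands at row 5
Move 7: X drops in col 4, lands at row 5
Move 8: O drops in col 5, lands at row 4
Move 9: X drops in col 4, lands at row 4
Move 10: O drops in col 3, lands at row 4

Answer: .......
.......
.......
.......
...OXO.
OXXOXOX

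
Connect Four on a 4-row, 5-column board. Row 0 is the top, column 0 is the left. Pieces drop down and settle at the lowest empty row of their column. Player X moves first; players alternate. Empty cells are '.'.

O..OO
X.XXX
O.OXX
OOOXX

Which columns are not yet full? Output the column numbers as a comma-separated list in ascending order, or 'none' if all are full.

col 0: top cell = 'O' → FULL
col 1: top cell = '.' → open
col 2: top cell = '.' → open
col 3: top cell = 'O' → FULL
col 4: top cell = 'O' → FULL

Answer: 1,2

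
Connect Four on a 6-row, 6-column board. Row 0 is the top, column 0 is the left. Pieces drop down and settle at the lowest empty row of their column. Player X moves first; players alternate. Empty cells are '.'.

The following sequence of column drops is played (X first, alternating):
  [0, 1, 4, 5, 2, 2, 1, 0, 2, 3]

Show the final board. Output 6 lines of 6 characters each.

Answer: ......
......
......
..X...
OXO...
XOXOXO

Derivation:
Move 1: X drops in col 0, lands at row 5
Move 2: O drops in col 1, lands at row 5
Move 3: X drops in col 4, lands at row 5
Move 4: O drops in col 5, lands at row 5
Move 5: X drops in col 2, lands at row 5
Move 6: O drops in col 2, lands at row 4
Move 7: X drops in col 1, lands at row 4
Move 8: O drops in col 0, lands at row 4
Move 9: X drops in col 2, lands at row 3
Move 10: O drops in col 3, lands at row 5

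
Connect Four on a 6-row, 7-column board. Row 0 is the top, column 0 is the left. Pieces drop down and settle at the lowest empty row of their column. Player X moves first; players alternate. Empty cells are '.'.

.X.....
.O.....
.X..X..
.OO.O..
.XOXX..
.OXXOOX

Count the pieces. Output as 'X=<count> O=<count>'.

X=9 O=8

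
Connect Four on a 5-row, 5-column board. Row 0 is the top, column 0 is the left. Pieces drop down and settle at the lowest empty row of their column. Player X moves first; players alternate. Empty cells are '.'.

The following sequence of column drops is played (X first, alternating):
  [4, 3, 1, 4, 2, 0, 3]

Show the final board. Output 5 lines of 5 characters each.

Move 1: X drops in col 4, lands at row 4
Move 2: O drops in col 3, lands at row 4
Move 3: X drops in col 1, lands at row 4
Move 4: O drops in col 4, lands at row 3
Move 5: X drops in col 2, lands at row 4
Move 6: O drops in col 0, lands at row 4
Move 7: X drops in col 3, lands at row 3

Answer: .....
.....
.....
...XO
OXXOX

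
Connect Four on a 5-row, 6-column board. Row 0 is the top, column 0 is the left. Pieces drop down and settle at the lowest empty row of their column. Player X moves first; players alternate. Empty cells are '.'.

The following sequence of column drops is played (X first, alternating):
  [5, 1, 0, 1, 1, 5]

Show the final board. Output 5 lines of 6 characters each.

Move 1: X drops in col 5, lands at row 4
Move 2: O drops in col 1, lands at row 4
Move 3: X drops in col 0, lands at row 4
Move 4: O drops in col 1, lands at row 3
Move 5: X drops in col 1, lands at row 2
Move 6: O drops in col 5, lands at row 3

Answer: ......
......
.X....
.O...O
XO...X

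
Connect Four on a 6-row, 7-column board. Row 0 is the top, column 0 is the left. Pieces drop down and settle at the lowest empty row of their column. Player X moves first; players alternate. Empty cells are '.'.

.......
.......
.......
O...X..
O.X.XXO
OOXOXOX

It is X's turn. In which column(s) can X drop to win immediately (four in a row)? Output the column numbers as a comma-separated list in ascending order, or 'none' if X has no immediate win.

col 0: drop X → no win
col 1: drop X → no win
col 2: drop X → no win
col 3: drop X → WIN!
col 4: drop X → WIN!
col 5: drop X → no win
col 6: drop X → no win

Answer: 3,4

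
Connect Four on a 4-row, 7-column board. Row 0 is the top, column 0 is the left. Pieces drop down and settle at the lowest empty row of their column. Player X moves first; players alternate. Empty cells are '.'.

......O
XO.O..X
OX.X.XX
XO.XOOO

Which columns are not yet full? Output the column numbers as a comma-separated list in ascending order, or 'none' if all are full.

col 0: top cell = '.' → open
col 1: top cell = '.' → open
col 2: top cell = '.' → open
col 3: top cell = '.' → open
col 4: top cell = '.' → open
col 5: top cell = '.' → open
col 6: top cell = 'O' → FULL

Answer: 0,1,2,3,4,5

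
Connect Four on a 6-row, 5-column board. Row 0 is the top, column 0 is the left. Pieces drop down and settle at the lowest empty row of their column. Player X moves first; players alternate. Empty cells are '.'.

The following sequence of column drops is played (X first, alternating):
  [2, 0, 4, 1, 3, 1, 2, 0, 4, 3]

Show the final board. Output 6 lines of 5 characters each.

Move 1: X drops in col 2, lands at row 5
Move 2: O drops in col 0, lands at row 5
Move 3: X drops in col 4, lands at row 5
Move 4: O drops in col 1, lands at row 5
Move 5: X drops in col 3, lands at row 5
Move 6: O drops in col 1, lands at row 4
Move 7: X drops in col 2, lands at row 4
Move 8: O drops in col 0, lands at row 4
Move 9: X drops in col 4, lands at row 4
Move 10: O drops in col 3, lands at row 4

Answer: .....
.....
.....
.....
OOXOX
OOXXX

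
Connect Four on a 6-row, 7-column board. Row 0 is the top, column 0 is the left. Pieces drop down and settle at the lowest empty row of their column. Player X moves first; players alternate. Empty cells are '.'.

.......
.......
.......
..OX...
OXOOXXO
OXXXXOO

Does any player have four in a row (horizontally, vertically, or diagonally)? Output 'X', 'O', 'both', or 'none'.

X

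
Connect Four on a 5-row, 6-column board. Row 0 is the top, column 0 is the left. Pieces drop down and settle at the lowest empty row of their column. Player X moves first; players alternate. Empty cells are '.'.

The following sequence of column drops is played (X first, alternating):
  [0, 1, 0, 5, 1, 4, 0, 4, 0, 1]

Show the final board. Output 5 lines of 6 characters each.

Move 1: X drops in col 0, lands at row 4
Move 2: O drops in col 1, lands at row 4
Move 3: X drops in col 0, lands at row 3
Move 4: O drops in col 5, lands at row 4
Move 5: X drops in col 1, lands at row 3
Move 6: O drops in col 4, lands at row 4
Move 7: X drops in col 0, lands at row 2
Move 8: O drops in col 4, lands at row 3
Move 9: X drops in col 0, lands at row 1
Move 10: O drops in col 1, lands at row 2

Answer: ......
X.....
XO....
XX..O.
XO..OO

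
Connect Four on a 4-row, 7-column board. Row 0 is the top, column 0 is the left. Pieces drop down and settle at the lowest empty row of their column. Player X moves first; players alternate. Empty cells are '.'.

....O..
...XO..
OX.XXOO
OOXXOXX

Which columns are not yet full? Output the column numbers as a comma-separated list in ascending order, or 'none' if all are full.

Answer: 0,1,2,3,5,6

Derivation:
col 0: top cell = '.' → open
col 1: top cell = '.' → open
col 2: top cell = '.' → open
col 3: top cell = '.' → open
col 4: top cell = 'O' → FULL
col 5: top cell = '.' → open
col 6: top cell = '.' → open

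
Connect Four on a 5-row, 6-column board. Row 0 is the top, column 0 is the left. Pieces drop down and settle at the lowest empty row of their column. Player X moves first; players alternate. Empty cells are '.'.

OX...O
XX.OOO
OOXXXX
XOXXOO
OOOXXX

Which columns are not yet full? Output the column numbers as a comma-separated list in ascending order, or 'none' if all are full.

Answer: 2,3,4

Derivation:
col 0: top cell = 'O' → FULL
col 1: top cell = 'X' → FULL
col 2: top cell = '.' → open
col 3: top cell = '.' → open
col 4: top cell = '.' → open
col 5: top cell = 'O' → FULL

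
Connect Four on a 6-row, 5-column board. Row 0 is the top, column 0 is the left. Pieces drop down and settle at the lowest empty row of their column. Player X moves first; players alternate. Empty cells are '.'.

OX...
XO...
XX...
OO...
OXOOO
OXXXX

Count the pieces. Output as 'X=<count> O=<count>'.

X=9 O=9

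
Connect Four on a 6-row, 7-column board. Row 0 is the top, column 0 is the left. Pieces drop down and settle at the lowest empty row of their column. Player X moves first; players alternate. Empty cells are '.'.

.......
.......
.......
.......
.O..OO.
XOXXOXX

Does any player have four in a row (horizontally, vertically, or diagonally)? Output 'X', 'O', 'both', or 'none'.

none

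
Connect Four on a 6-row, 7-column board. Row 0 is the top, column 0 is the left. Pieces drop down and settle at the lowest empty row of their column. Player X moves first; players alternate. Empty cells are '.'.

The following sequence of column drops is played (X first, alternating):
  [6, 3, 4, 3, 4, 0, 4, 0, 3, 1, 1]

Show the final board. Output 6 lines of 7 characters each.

Answer: .......
.......
.......
...XX..
OX.OX..
OO.OX.X

Derivation:
Move 1: X drops in col 6, lands at row 5
Move 2: O drops in col 3, lands at row 5
Move 3: X drops in col 4, lands at row 5
Move 4: O drops in col 3, lands at row 4
Move 5: X drops in col 4, lands at row 4
Move 6: O drops in col 0, lands at row 5
Move 7: X drops in col 4, lands at row 3
Move 8: O drops in col 0, lands at row 4
Move 9: X drops in col 3, lands at row 3
Move 10: O drops in col 1, lands at row 5
Move 11: X drops in col 1, lands at row 4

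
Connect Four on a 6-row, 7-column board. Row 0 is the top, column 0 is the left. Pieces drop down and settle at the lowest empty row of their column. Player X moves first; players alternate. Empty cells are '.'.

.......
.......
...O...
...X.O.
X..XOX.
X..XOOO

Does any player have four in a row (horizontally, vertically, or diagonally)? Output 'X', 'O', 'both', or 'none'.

none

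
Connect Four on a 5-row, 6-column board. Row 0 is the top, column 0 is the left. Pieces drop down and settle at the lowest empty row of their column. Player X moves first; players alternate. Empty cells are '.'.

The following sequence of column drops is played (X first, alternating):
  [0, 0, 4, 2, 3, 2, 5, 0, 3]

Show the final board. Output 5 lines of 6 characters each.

Answer: ......
......
O.....
O.OX..
X.OXXX

Derivation:
Move 1: X drops in col 0, lands at row 4
Move 2: O drops in col 0, lands at row 3
Move 3: X drops in col 4, lands at row 4
Move 4: O drops in col 2, lands at row 4
Move 5: X drops in col 3, lands at row 4
Move 6: O drops in col 2, lands at row 3
Move 7: X drops in col 5, lands at row 4
Move 8: O drops in col 0, lands at row 2
Move 9: X drops in col 3, lands at row 3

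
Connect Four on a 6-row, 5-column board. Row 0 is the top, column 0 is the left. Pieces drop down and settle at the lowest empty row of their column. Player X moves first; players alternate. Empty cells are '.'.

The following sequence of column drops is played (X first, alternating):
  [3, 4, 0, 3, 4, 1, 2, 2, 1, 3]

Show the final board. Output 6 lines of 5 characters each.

Answer: .....
.....
.....
...O.
.XOOX
XOXXO

Derivation:
Move 1: X drops in col 3, lands at row 5
Move 2: O drops in col 4, lands at row 5
Move 3: X drops in col 0, lands at row 5
Move 4: O drops in col 3, lands at row 4
Move 5: X drops in col 4, lands at row 4
Move 6: O drops in col 1, lands at row 5
Move 7: X drops in col 2, lands at row 5
Move 8: O drops in col 2, lands at row 4
Move 9: X drops in col 1, lands at row 4
Move 10: O drops in col 3, lands at row 3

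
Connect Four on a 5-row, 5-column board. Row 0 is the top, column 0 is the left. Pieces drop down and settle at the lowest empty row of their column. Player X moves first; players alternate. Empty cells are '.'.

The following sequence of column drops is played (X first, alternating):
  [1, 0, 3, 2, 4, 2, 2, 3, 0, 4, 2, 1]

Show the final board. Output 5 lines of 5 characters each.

Move 1: X drops in col 1, lands at row 4
Move 2: O drops in col 0, lands at row 4
Move 3: X drops in col 3, lands at row 4
Move 4: O drops in col 2, lands at row 4
Move 5: X drops in col 4, lands at row 4
Move 6: O drops in col 2, lands at row 3
Move 7: X drops in col 2, lands at row 2
Move 8: O drops in col 3, lands at row 3
Move 9: X drops in col 0, lands at row 3
Move 10: O drops in col 4, lands at row 3
Move 11: X drops in col 2, lands at row 1
Move 12: O drops in col 1, lands at row 3

Answer: .....
..X..
..X..
XOOOO
OXOXX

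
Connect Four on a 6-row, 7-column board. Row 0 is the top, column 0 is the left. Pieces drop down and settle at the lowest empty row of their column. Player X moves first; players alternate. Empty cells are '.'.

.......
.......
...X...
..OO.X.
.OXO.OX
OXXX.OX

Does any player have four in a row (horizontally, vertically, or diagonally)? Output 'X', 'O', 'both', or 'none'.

none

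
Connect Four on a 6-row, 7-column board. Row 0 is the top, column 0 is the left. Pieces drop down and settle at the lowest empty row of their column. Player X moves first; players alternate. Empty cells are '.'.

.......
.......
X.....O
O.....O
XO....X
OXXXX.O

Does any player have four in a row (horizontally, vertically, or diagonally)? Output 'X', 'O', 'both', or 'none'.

X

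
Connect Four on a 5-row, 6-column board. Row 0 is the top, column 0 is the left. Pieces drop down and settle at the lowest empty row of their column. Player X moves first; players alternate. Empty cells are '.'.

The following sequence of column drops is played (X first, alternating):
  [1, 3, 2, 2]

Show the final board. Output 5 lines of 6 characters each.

Move 1: X drops in col 1, lands at row 4
Move 2: O drops in col 3, lands at row 4
Move 3: X drops in col 2, lands at row 4
Move 4: O drops in col 2, lands at row 3

Answer: ......
......
......
..O...
.XXO..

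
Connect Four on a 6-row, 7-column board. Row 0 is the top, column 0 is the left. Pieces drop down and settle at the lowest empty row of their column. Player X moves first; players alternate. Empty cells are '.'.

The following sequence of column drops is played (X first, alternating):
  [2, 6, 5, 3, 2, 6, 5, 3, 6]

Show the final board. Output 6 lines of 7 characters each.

Answer: .......
.......
.......
......X
..XO.XO
..XO.XO

Derivation:
Move 1: X drops in col 2, lands at row 5
Move 2: O drops in col 6, lands at row 5
Move 3: X drops in col 5, lands at row 5
Move 4: O drops in col 3, lands at row 5
Move 5: X drops in col 2, lands at row 4
Move 6: O drops in col 6, lands at row 4
Move 7: X drops in col 5, lands at row 4
Move 8: O drops in col 3, lands at row 4
Move 9: X drops in col 6, lands at row 3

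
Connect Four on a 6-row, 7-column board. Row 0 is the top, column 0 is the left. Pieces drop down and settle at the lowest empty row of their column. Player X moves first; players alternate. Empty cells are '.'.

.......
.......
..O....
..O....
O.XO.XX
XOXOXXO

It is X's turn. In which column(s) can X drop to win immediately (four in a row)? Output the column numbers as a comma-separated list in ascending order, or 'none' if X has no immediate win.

col 0: drop X → no win
col 1: drop X → no win
col 2: drop X → no win
col 3: drop X → no win
col 4: drop X → no win
col 5: drop X → no win
col 6: drop X → no win

Answer: none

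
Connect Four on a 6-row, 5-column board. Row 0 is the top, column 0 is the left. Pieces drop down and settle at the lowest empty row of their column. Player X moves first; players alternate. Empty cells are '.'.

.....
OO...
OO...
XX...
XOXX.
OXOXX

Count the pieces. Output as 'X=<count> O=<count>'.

X=8 O=7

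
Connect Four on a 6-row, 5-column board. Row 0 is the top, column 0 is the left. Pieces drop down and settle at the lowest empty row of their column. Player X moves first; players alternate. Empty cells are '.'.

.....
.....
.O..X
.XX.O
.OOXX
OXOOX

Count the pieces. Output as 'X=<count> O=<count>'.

X=7 O=7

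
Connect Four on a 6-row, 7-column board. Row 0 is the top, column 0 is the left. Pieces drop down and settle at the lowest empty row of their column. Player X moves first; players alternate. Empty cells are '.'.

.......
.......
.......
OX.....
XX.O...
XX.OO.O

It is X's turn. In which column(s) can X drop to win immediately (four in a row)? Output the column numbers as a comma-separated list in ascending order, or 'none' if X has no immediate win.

col 0: drop X → no win
col 1: drop X → WIN!
col 2: drop X → no win
col 3: drop X → no win
col 4: drop X → no win
col 5: drop X → no win
col 6: drop X → no win

Answer: 1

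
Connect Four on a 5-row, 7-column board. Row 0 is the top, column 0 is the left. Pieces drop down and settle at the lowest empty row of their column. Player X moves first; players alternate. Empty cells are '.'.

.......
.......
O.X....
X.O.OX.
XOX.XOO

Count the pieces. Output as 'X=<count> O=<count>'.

X=6 O=6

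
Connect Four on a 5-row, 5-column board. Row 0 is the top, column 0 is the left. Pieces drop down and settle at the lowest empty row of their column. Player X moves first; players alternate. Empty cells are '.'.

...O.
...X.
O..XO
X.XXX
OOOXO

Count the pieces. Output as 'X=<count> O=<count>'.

X=7 O=7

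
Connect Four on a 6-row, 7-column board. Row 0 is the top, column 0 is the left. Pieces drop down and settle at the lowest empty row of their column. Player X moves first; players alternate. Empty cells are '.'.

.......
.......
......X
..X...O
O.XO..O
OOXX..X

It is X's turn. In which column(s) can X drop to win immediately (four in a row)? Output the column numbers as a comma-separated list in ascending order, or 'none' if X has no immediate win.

Answer: 2

Derivation:
col 0: drop X → no win
col 1: drop X → no win
col 2: drop X → WIN!
col 3: drop X → no win
col 4: drop X → no win
col 5: drop X → no win
col 6: drop X → no win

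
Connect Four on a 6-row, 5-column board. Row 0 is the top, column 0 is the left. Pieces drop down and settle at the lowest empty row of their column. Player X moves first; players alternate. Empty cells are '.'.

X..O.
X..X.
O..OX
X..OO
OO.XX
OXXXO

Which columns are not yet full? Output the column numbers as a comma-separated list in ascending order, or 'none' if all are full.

Answer: 1,2,4

Derivation:
col 0: top cell = 'X' → FULL
col 1: top cell = '.' → open
col 2: top cell = '.' → open
col 3: top cell = 'O' → FULL
col 4: top cell = '.' → open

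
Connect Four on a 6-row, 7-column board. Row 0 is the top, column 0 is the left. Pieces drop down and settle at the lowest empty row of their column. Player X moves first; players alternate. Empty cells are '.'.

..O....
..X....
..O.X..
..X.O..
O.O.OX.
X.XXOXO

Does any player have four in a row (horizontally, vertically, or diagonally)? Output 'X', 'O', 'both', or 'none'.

none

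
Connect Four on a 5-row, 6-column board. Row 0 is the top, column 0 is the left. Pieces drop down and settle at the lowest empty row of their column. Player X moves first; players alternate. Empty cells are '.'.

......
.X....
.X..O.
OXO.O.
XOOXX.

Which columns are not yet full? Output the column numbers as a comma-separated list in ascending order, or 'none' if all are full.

col 0: top cell = '.' → open
col 1: top cell = '.' → open
col 2: top cell = '.' → open
col 3: top cell = '.' → open
col 4: top cell = '.' → open
col 5: top cell = '.' → open

Answer: 0,1,2,3,4,5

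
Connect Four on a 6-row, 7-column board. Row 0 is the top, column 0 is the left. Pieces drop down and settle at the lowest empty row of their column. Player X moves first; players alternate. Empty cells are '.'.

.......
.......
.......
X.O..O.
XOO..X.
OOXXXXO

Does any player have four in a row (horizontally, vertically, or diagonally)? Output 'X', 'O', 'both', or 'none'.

X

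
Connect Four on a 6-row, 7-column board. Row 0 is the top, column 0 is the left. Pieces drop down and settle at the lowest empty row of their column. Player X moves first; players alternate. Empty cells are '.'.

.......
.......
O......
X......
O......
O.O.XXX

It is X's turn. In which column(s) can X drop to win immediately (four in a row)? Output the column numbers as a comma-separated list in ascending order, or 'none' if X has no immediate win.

Answer: 3

Derivation:
col 0: drop X → no win
col 1: drop X → no win
col 2: drop X → no win
col 3: drop X → WIN!
col 4: drop X → no win
col 5: drop X → no win
col 6: drop X → no win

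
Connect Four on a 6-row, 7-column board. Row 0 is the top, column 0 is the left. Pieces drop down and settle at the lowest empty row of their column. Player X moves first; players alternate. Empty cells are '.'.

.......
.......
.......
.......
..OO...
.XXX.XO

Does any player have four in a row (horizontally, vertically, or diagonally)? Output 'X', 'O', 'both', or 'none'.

none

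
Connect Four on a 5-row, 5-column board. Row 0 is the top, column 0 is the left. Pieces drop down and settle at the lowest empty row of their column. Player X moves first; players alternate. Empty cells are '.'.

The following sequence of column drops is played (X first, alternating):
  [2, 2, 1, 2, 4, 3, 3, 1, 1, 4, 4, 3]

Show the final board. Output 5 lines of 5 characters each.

Move 1: X drops in col 2, lands at row 4
Move 2: O drops in col 2, lands at row 3
Move 3: X drops in col 1, lands at row 4
Move 4: O drops in col 2, lands at row 2
Move 5: X drops in col 4, lands at row 4
Move 6: O drops in col 3, lands at row 4
Move 7: X drops in col 3, lands at row 3
Move 8: O drops in col 1, lands at row 3
Move 9: X drops in col 1, lands at row 2
Move 10: O drops in col 4, lands at row 3
Move 11: X drops in col 4, lands at row 2
Move 12: O drops in col 3, lands at row 2

Answer: .....
.....
.XOOX
.OOXO
.XXOX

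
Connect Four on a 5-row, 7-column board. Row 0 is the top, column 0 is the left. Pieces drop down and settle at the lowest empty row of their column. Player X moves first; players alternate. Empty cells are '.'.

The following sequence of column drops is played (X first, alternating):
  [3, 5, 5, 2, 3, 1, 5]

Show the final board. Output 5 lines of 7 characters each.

Answer: .......
.......
.....X.
...X.X.
.OOX.O.

Derivation:
Move 1: X drops in col 3, lands at row 4
Move 2: O drops in col 5, lands at row 4
Move 3: X drops in col 5, lands at row 3
Move 4: O drops in col 2, lands at row 4
Move 5: X drops in col 3, lands at row 3
Move 6: O drops in col 1, lands at row 4
Move 7: X drops in col 5, lands at row 2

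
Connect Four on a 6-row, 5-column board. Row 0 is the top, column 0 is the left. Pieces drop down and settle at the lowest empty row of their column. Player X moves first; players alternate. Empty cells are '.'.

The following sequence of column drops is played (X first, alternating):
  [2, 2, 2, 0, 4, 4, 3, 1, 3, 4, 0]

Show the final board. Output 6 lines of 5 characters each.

Answer: .....
.....
.....
..X.O
X.OXO
OOXXX

Derivation:
Move 1: X drops in col 2, lands at row 5
Move 2: O drops in col 2, lands at row 4
Move 3: X drops in col 2, lands at row 3
Move 4: O drops in col 0, lands at row 5
Move 5: X drops in col 4, lands at row 5
Move 6: O drops in col 4, lands at row 4
Move 7: X drops in col 3, lands at row 5
Move 8: O drops in col 1, lands at row 5
Move 9: X drops in col 3, lands at row 4
Move 10: O drops in col 4, lands at row 3
Move 11: X drops in col 0, lands at row 4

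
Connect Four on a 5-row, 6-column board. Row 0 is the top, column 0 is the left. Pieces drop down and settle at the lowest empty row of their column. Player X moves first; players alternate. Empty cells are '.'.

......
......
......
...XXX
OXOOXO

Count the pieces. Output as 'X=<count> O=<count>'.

X=5 O=4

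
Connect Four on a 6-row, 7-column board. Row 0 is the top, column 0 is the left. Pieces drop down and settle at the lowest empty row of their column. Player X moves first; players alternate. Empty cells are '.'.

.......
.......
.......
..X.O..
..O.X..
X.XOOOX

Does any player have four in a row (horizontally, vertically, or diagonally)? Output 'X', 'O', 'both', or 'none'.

none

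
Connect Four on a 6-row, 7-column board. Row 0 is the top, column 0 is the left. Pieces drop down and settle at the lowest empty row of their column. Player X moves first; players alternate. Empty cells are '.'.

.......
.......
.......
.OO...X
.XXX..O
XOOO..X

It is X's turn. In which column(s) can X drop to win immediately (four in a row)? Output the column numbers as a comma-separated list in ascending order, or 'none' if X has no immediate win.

Answer: 0

Derivation:
col 0: drop X → WIN!
col 1: drop X → no win
col 2: drop X → no win
col 3: drop X → no win
col 4: drop X → no win
col 5: drop X → no win
col 6: drop X → no win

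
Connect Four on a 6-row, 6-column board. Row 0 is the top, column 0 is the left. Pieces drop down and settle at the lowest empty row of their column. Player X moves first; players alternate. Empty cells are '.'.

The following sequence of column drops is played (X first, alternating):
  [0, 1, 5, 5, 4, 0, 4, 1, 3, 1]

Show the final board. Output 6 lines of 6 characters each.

Move 1: X drops in col 0, lands at row 5
Move 2: O drops in col 1, lands at row 5
Move 3: X drops in col 5, lands at row 5
Move 4: O drops in col 5, lands at row 4
Move 5: X drops in col 4, lands at row 5
Move 6: O drops in col 0, lands at row 4
Move 7: X drops in col 4, lands at row 4
Move 8: O drops in col 1, lands at row 4
Move 9: X drops in col 3, lands at row 5
Move 10: O drops in col 1, lands at row 3

Answer: ......
......
......
.O....
OO..XO
XO.XXX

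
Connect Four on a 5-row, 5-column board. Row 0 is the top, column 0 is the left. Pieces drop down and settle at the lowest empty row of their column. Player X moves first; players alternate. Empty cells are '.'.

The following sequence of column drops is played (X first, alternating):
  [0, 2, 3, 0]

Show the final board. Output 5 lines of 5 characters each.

Move 1: X drops in col 0, lands at row 4
Move 2: O drops in col 2, lands at row 4
Move 3: X drops in col 3, lands at row 4
Move 4: O drops in col 0, lands at row 3

Answer: .....
.....
.....
O....
X.OX.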